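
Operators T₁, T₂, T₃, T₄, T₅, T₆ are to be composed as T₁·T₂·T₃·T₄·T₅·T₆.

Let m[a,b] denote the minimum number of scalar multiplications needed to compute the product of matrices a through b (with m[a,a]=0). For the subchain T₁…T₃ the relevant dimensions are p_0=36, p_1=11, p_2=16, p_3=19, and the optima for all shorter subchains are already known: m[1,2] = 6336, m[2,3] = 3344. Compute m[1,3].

10868

m[1,3] = min over k∈[1,2] of m[1,k]+m[k+1,3]+p_{0}·p_k·p_{3}.
k=1: 0 + 3344 + 36·11·19 = 10868; k=2: 6336 + 0 + 36·16·19 = 17280.
Minimum: 10868 at k=1.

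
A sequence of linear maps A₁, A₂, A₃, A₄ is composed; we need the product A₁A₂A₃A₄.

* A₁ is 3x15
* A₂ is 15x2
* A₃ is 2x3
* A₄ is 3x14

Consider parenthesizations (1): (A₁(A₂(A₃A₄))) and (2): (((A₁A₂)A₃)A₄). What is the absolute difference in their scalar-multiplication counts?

Order (1) = (A₁(A₂(A₃A₄))): (A₃A₄): 2×3 by 3×14 → 2×14, cost 2·3·14 = 84; (A₂(A₃A₄)): 15×2 by 2×14 → 15×14, cost 15·2·14 = 420; cumulative 504; (A₁(A₂(A₃A₄))): 3×15 by 15×14 → 3×14, cost 3·15·14 = 630; cumulative 1134. Total 1134.
Order (2) = (((A₁A₂)A₃)A₄): (A₁A₂): 3×15 by 15×2 → 3×2, cost 3·15·2 = 90; ((A₁A₂)A₃): 3×2 by 2×3 → 3×3, cost 3·2·3 = 18; cumulative 108; (((A₁A₂)A₃)A₄): 3×3 by 3×14 → 3×14, cost 3·3·14 = 126; cumulative 234. Total 234.
Difference: |1134 − 234| = 900.

900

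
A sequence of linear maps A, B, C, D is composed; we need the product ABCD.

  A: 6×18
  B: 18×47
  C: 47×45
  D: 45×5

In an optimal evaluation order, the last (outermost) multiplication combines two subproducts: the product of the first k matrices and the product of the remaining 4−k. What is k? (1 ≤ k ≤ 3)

Adjacent pairs: AB = 6·18·47 = 5076; BC = 18·47·45 = 38070; CD = 47·45·5 = 10575.
Length 3: A..C: k=1: 0+38070+6·18·45=42930; k=2: 5076+0+6·47·45=17766 → min 17766 | B..D: k=2: 0+10575+18·47·5=14805; k=3: 38070+0+18·45·5=42120 → min 14805.
Top-level splits: k=1: (A..A)·(B..D) → 0+14805+6·18·5 = 15345; k=2: (A..B)·(C..D) → 5076+10575+6·47·5 = 17061; k=3: (A..C)·(D..D) → 17766+0+6·45·5 = 19116.
Best split is after A, i.e. k = 1.

1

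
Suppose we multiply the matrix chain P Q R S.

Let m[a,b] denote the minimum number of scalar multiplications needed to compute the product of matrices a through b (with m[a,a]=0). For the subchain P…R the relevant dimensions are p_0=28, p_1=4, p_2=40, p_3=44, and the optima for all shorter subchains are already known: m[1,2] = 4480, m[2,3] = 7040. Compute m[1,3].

11968

m[1,3] = min over k∈[1,2] of m[1,k]+m[k+1,3]+p_{0}·p_k·p_{3}.
k=1: 0 + 7040 + 28·4·44 = 11968; k=2: 4480 + 0 + 28·40·44 = 53760.
Minimum: 11968 at k=1.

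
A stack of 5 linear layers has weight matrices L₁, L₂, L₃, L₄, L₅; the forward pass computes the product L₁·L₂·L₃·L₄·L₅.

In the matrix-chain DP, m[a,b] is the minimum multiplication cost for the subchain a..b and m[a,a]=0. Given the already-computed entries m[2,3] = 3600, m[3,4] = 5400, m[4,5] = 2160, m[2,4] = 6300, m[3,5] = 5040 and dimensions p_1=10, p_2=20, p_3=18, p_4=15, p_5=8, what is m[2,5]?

6640

m[2,5] = min over k∈[2,4] of m[2,k]+m[k+1,5]+p_{1}·p_k·p_{5}.
k=2: 0 + 5040 + 10·20·8 = 6640; k=3: 3600 + 2160 + 10·18·8 = 7200; k=4: 6300 + 0 + 10·15·8 = 7500.
Minimum: 6640 at k=2.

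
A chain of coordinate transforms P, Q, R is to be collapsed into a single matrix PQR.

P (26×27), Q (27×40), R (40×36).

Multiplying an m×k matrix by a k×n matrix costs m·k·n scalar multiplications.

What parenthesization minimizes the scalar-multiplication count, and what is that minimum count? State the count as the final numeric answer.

(P(QR)): cost 64152.
((PQ)R): cost 65520.
Optimal: (P(QR)) with cost 64152.

64152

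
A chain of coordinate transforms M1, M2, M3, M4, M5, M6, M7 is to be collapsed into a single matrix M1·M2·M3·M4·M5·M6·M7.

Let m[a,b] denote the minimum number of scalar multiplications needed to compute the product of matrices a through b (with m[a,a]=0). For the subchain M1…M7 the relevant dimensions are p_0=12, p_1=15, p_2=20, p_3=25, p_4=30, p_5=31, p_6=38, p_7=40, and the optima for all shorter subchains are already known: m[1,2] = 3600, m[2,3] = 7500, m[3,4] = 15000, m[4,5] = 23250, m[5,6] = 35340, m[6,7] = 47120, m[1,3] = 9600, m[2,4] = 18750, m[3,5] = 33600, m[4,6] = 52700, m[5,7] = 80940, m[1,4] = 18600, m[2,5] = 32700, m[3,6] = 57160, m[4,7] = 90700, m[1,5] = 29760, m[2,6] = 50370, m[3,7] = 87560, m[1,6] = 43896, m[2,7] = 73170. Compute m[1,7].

62136

m[1,7] = min over k∈[1,6] of m[1,k]+m[k+1,7]+p_{0}·p_k·p_{7}.
k=1: 0 + 73170 + 12·15·40 = 80370; k=2: 3600 + 87560 + 12·20·40 = 100760; k=3: 9600 + 90700 + 12·25·40 = 112300; k=4: 18600 + 80940 + 12·30·40 = 113940; k=5: 29760 + 47120 + 12·31·40 = 91760; k=6: 43896 + 0 + 12·38·40 = 62136.
Minimum: 62136 at k=6.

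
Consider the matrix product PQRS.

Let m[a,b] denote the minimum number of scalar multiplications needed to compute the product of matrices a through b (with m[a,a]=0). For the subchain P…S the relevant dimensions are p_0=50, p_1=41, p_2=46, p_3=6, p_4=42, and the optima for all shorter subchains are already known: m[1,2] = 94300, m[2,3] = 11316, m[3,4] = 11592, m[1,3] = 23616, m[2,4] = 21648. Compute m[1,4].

36216

m[1,4] = min over k∈[1,3] of m[1,k]+m[k+1,4]+p_{0}·p_k·p_{4}.
k=1: 0 + 21648 + 50·41·42 = 107748; k=2: 94300 + 11592 + 50·46·42 = 202492; k=3: 23616 + 0 + 50·6·42 = 36216.
Minimum: 36216 at k=3.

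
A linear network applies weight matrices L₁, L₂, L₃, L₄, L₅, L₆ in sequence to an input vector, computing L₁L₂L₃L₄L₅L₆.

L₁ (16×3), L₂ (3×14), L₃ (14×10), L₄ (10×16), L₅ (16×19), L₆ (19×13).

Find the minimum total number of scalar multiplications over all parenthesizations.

Adjacent pairs: L₁L₂ = 16·3·14 = 672; L₂L₃ = 3·14·10 = 420; L₃L₄ = 14·10·16 = 2240; L₄L₅ = 10·16·19 = 3040; L₅L₆ = 16·19·13 = 3952.
Length 3: L₁..L₃: k=1: 0+420+16·3·10=900; k=2: 672+0+16·14·10=2912 → min 900 | L₂..L₄: k=2: 0+2240+3·14·16=2912; k=3: 420+0+3·10·16=900 → min 900 | L₃..L₅: k=3: 0+3040+14·10·19=5700; k=4: 2240+0+14·16·19=6496 → min 5700 | L₄..L₆: k=4: 0+3952+10·16·13=6032; k=5: 3040+0+10·19·13=5510 → min 5510.
Length 4: L₁..L₄: k=1: 0+900+16·3·16=1668; k=2: 672+2240+16·14·16=6496; k=3: 900+0+16·10·16=3460 → min 1668 | L₂..L₅: k=2: 0+5700+3·14·19=6498; k=3: 420+3040+3·10·19=4030; k=4: 900+0+3·16·19=1812 → min 1812 | L₃..L₆: k=3: 0+5510+14·10·13=7330; k=4: 2240+3952+14·16·13=9104; k=5: 5700+0+14·19·13=9158 → min 7330.
Length 5: L₁..L₅: k=1: 0+1812+16·3·19=2724; k=2: 672+5700+16·14·19=10628; k=3: 900+3040+16·10·19=6980; k=4: 1668+0+16·16·19=6532 → min 2724 | L₂..L₆: k=2: 0+7330+3·14·13=7876; k=3: 420+5510+3·10·13=6320; k=4: 900+3952+3·16·13=5476; k=5: 1812+0+3·19·13=2553 → min 2553.
Length 6: L₁..L₆: k=1: 0+2553+16·3·13=3177; k=2: 672+7330+16·14·13=10914; k=3: 900+5510+16·10·13=8490; k=4: 1668+3952+16·16·13=8948; k=5: 2724+0+16·19·13=6676 → min 3177.
Optimal order: (L₁((((L₂L₃)L₄)L₅)L₆)) with cost 3177.

3177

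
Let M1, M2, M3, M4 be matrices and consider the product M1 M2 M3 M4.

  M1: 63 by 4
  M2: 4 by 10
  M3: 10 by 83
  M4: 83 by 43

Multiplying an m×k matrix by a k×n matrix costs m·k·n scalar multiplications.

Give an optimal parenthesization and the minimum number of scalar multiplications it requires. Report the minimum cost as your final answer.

28432

Adjacent pairs: M1M2 = 63·4·10 = 2520; M2M3 = 4·10·83 = 3320; M3M4 = 10·83·43 = 35690.
Length 3: M1..M3: k=1: 0+3320+63·4·83=24236; k=2: 2520+0+63·10·83=54810 → min 24236 | M2..M4: k=2: 0+35690+4·10·43=37410; k=3: 3320+0+4·83·43=17596 → min 17596.
Length 4: M1..M4: k=1: 0+17596+63·4·43=28432; k=2: 2520+35690+63·10·43=65300; k=3: 24236+0+63·83·43=249083 → min 28432.
Optimal parenthesization: (M1 ((M2 M3) M4)) with cost 28432.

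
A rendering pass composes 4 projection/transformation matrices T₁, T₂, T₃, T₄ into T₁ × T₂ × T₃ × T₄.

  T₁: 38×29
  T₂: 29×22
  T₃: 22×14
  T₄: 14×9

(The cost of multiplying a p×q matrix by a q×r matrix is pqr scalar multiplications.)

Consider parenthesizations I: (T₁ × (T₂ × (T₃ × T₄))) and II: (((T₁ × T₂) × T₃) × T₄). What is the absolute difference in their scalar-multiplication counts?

Order I = (T₁ × (T₂ × (T₃ × T₄))): (T₃ × T₄): 22×14 by 14×9 → 22×9, cost 22·14·9 = 2772; (T₂ × (T₃ × T₄)): 29×22 by 22×9 → 29×9, cost 29·22·9 = 5742; cumulative 8514; (T₁ × (T₂ × (T₃ × T₄))): 38×29 by 29×9 → 38×9, cost 38·29·9 = 9918; cumulative 18432. Total 18432.
Order II = (((T₁ × T₂) × T₃) × T₄): (T₁ × T₂): 38×29 by 29×22 → 38×22, cost 38·29·22 = 24244; ((T₁ × T₂) × T₃): 38×22 by 22×14 → 38×14, cost 38·22·14 = 11704; cumulative 35948; (((T₁ × T₂) × T₃) × T₄): 38×14 by 14×9 → 38×9, cost 38·14·9 = 4788; cumulative 40736. Total 40736.
Difference: |18432 − 40736| = 22304.

22304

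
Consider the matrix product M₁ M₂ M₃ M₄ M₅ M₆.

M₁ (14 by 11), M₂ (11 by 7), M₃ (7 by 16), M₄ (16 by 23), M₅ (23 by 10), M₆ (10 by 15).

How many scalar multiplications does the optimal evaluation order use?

7784

Adjacent pairs: M₁M₂ = 14·11·7 = 1078; M₂M₃ = 11·7·16 = 1232; M₃M₄ = 7·16·23 = 2576; M₄M₅ = 16·23·10 = 3680; M₅M₆ = 23·10·15 = 3450.
Length 3: M₁..M₃: k=1: 0+1232+14·11·16=3696; k=2: 1078+0+14·7·16=2646 → min 2646 | M₂..M₄: k=2: 0+2576+11·7·23=4347; k=3: 1232+0+11·16·23=5280 → min 4347 | M₃..M₅: k=3: 0+3680+7·16·10=4800; k=4: 2576+0+7·23·10=4186 → min 4186 | M₄..M₆: k=4: 0+3450+16·23·15=8970; k=5: 3680+0+16·10·15=6080 → min 6080.
Length 4: M₁..M₄: k=1: 0+4347+14·11·23=7889; k=2: 1078+2576+14·7·23=5908; k=3: 2646+0+14·16·23=7798 → min 5908 | M₂..M₅: k=2: 0+4186+11·7·10=4956; k=3: 1232+3680+11·16·10=6672; k=4: 4347+0+11·23·10=6877 → min 4956 | M₃..M₆: k=3: 0+6080+7·16·15=7760; k=4: 2576+3450+7·23·15=8441; k=5: 4186+0+7·10·15=5236 → min 5236.
Length 5: M₁..M₅: k=1: 0+4956+14·11·10=6496; k=2: 1078+4186+14·7·10=6244; k=3: 2646+3680+14·16·10=8566; k=4: 5908+0+14·23·10=9128 → min 6244 | M₂..M₆: k=2: 0+5236+11·7·15=6391; k=3: 1232+6080+11·16·15=9952; k=4: 4347+3450+11·23·15=11592; k=5: 4956+0+11·10·15=6606 → min 6391.
Length 6: M₁..M₆: k=1: 0+6391+14·11·15=8701; k=2: 1078+5236+14·7·15=7784; k=3: 2646+6080+14·16·15=12086; k=4: 5908+3450+14·23·15=14188; k=5: 6244+0+14·10·15=8344 → min 7784.
Optimal order: ((M₁ M₂) (((M₃ M₄) M₅) M₆)) with cost 7784.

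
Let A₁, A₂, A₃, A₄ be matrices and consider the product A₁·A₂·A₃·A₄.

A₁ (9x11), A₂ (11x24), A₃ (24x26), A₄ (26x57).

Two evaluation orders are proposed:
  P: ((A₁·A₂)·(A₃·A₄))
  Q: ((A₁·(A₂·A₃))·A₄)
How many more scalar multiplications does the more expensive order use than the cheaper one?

Order P = ((A₁·A₂)·(A₃·A₄)): (A₁·A₂): 9×11 by 11×24 → 9×24, cost 9·11·24 = 2376; (A₃·A₄): 24×26 by 26×57 → 24×57, cost 24·26·57 = 35568; ((A₁·A₂)·(A₃·A₄)): 9×24 by 24×57 → 9×57, cost 9·24·57 = 12312; cumulative 50256. Total 50256.
Order Q = ((A₁·(A₂·A₃))·A₄): (A₂·A₃): 11×24 by 24×26 → 11×26, cost 11·24·26 = 6864; (A₁·(A₂·A₃)): 9×11 by 11×26 → 9×26, cost 9·11·26 = 2574; cumulative 9438; ((A₁·(A₂·A₃))·A₄): 9×26 by 26×57 → 9×57, cost 9·26·57 = 13338; cumulative 22776. Total 22776.
Difference: |50256 − 22776| = 27480.

27480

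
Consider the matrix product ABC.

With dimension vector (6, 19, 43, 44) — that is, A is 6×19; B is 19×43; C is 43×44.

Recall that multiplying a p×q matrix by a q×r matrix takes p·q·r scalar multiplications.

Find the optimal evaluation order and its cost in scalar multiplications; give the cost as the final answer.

16254

(A(BC)): cost 40964.
((AB)C): cost 16254.
Optimal: ((AB)C) with cost 16254.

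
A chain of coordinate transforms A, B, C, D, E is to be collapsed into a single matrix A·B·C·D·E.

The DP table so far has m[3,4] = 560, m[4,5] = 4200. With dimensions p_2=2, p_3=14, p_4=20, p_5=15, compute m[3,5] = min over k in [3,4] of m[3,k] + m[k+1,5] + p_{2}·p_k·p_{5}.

m[3,5] = min over k∈[3,4] of m[3,k]+m[k+1,5]+p_{2}·p_k·p_{5}.
k=3: 0 + 4200 + 2·14·15 = 4620; k=4: 560 + 0 + 2·20·15 = 1160.
Minimum: 1160 at k=4.

1160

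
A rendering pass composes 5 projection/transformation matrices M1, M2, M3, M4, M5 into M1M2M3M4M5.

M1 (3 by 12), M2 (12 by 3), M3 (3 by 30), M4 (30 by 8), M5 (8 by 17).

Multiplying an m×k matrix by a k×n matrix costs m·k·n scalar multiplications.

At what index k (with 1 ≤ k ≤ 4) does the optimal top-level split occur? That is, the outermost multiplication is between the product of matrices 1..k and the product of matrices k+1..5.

4

Adjacent pairs: M1M2 = 3·12·3 = 108; M2M3 = 12·3·30 = 1080; M3M4 = 3·30·8 = 720; M4M5 = 30·8·17 = 4080.
Length 3: M1..M3: k=1: 0+1080+3·12·30=2160; k=2: 108+0+3·3·30=378 → min 378 | M2..M4: k=2: 0+720+12·3·8=1008; k=3: 1080+0+12·30·8=3960 → min 1008 | M3..M5: k=3: 0+4080+3·30·17=5610; k=4: 720+0+3·8·17=1128 → min 1128.
Length 4: M1..M4: k=1: 0+1008+3·12·8=1296; k=2: 108+720+3·3·8=900; k=3: 378+0+3·30·8=1098 → min 900 | M2..M5: k=2: 0+1128+12·3·17=1740; k=3: 1080+4080+12·30·17=11280; k=4: 1008+0+12·8·17=2640 → min 1740.
Top-level splits: k=1: (M1..M1)·(M2..M5) → 0+1740+3·12·17 = 2352; k=2: (M1..M2)·(M3..M5) → 108+1128+3·3·17 = 1389; k=3: (M1..M3)·(M4..M5) → 378+4080+3·30·17 = 5988; k=4: (M1..M4)·(M5..M5) → 900+0+3·8·17 = 1308.
Best split is after M4, i.e. k = 4.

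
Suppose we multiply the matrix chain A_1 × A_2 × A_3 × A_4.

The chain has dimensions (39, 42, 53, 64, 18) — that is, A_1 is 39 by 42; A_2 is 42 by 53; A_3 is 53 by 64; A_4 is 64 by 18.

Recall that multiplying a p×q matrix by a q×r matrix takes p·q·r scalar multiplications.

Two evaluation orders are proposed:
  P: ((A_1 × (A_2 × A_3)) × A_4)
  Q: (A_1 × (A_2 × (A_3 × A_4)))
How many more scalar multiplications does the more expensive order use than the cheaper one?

Order P = ((A_1 × (A_2 × A_3)) × A_4): (A_2 × A_3): 42×53 by 53×64 → 42×64, cost 42·53·64 = 142464; (A_1 × (A_2 × A_3)): 39×42 by 42×64 → 39×64, cost 39·42·64 = 104832; cumulative 247296; ((A_1 × (A_2 × A_3)) × A_4): 39×64 by 64×18 → 39×18, cost 39·64·18 = 44928; cumulative 292224. Total 292224.
Order Q = (A_1 × (A_2 × (A_3 × A_4))): (A_3 × A_4): 53×64 by 64×18 → 53×18, cost 53·64·18 = 61056; (A_2 × (A_3 × A_4)): 42×53 by 53×18 → 42×18, cost 42·53·18 = 40068; cumulative 101124; (A_1 × (A_2 × (A_3 × A_4))): 39×42 by 42×18 → 39×18, cost 39·42·18 = 29484; cumulative 130608. Total 130608.
Difference: |292224 − 130608| = 161616.

161616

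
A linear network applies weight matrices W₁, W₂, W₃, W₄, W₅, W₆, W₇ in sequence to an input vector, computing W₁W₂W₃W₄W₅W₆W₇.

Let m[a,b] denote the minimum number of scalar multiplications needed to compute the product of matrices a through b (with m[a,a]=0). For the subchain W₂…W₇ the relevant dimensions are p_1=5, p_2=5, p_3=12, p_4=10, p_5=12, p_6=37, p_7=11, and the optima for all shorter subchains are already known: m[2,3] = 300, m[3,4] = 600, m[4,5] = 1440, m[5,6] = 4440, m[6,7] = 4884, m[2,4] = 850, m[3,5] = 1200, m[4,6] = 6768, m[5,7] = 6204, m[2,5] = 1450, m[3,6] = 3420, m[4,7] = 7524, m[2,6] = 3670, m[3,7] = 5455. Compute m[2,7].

m[2,7] = min over k∈[2,6] of m[2,k]+m[k+1,7]+p_{1}·p_k·p_{7}.
k=2: 0 + 5455 + 5·5·11 = 5730; k=3: 300 + 7524 + 5·12·11 = 8484; k=4: 850 + 6204 + 5·10·11 = 7604; k=5: 1450 + 4884 + 5·12·11 = 6994; k=6: 3670 + 0 + 5·37·11 = 5705.
Minimum: 5705 at k=6.

5705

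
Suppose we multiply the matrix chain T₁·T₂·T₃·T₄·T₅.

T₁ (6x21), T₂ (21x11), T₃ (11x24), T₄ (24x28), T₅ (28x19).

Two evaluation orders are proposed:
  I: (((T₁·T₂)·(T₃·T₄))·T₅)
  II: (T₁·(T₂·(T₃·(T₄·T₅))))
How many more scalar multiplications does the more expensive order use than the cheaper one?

Order I = (((T₁·T₂)·(T₃·T₄))·T₅): (T₁·T₂): 6×21 by 21×11 → 6×11, cost 6·21·11 = 1386; (T₃·T₄): 11×24 by 24×28 → 11×28, cost 11·24·28 = 7392; ((T₁·T₂)·(T₃·T₄)): 6×11 by 11×28 → 6×28, cost 6·11·28 = 1848; cumulative 10626; (((T₁·T₂)·(T₃·T₄))·T₅): 6×28 by 28×19 → 6×19, cost 6·28·19 = 3192; cumulative 13818. Total 13818.
Order II = (T₁·(T₂·(T₃·(T₄·T₅)))): (T₄·T₅): 24×28 by 28×19 → 24×19, cost 24·28·19 = 12768; (T₃·(T₄·T₅)): 11×24 by 24×19 → 11×19, cost 11·24·19 = 5016; cumulative 17784; (T₂·(T₃·(T₄·T₅))): 21×11 by 11×19 → 21×19, cost 21·11·19 = 4389; cumulative 22173; (T₁·(T₂·(T₃·(T₄·T₅)))): 6×21 by 21×19 → 6×19, cost 6·21·19 = 2394; cumulative 24567. Total 24567.
Difference: |13818 − 24567| = 10749.

10749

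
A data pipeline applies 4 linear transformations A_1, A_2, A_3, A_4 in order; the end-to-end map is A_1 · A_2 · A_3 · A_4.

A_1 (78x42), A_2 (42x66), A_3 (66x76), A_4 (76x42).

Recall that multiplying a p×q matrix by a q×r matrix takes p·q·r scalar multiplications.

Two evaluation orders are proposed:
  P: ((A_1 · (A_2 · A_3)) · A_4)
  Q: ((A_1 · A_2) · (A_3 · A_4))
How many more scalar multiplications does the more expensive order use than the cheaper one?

65520

Order P = ((A_1 · (A_2 · A_3)) · A_4): (A_2 · A_3): 42×66 by 66×76 → 42×76, cost 42·66·76 = 210672; (A_1 · (A_2 · A_3)): 78×42 by 42×76 → 78×76, cost 78·42·76 = 248976; cumulative 459648; ((A_1 · (A_2 · A_3)) · A_4): 78×76 by 76×42 → 78×42, cost 78·76·42 = 248976; cumulative 708624. Total 708624.
Order Q = ((A_1 · A_2) · (A_3 · A_4)): (A_1 · A_2): 78×42 by 42×66 → 78×66, cost 78·42·66 = 216216; (A_3 · A_4): 66×76 by 76×42 → 66×42, cost 66·76·42 = 210672; ((A_1 · A_2) · (A_3 · A_4)): 78×66 by 66×42 → 78×42, cost 78·66·42 = 216216; cumulative 643104. Total 643104.
Difference: |708624 − 643104| = 65520.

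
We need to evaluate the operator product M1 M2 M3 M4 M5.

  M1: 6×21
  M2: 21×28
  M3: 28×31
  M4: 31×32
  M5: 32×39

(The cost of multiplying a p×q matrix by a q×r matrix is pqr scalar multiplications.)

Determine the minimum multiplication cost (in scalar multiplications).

Adjacent pairs: M1M2 = 6·21·28 = 3528; M2M3 = 21·28·31 = 18228; M3M4 = 28·31·32 = 27776; M4M5 = 31·32·39 = 38688.
Length 3: M1..M3: k=1: 0+18228+6·21·31=22134; k=2: 3528+0+6·28·31=8736 → min 8736 | M2..M4: k=2: 0+27776+21·28·32=46592; k=3: 18228+0+21·31·32=39060 → min 39060 | M3..M5: k=3: 0+38688+28·31·39=72540; k=4: 27776+0+28·32·39=62720 → min 62720.
Length 4: M1..M4: k=1: 0+39060+6·21·32=43092; k=2: 3528+27776+6·28·32=36680; k=3: 8736+0+6·31·32=14688 → min 14688 | M2..M5: k=2: 0+62720+21·28·39=85652; k=3: 18228+38688+21·31·39=82305; k=4: 39060+0+21·32·39=65268 → min 65268.
Length 5: M1..M5: k=1: 0+65268+6·21·39=70182; k=2: 3528+62720+6·28·39=72800; k=3: 8736+38688+6·31·39=54678; k=4: 14688+0+6·32·39=22176 → min 22176.
Optimal order: ((((M1 M2) M3) M4) M5) with cost 22176.

22176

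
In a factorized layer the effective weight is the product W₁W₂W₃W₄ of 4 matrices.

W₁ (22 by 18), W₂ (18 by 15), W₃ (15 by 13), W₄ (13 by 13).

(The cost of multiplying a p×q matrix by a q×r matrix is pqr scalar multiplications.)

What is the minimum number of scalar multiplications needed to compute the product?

Adjacent pairs: W₁W₂ = 22·18·15 = 5940; W₂W₃ = 18·15·13 = 3510; W₃W₄ = 15·13·13 = 2535.
Length 3: W₁..W₃: k=1: 0+3510+22·18·13=8658; k=2: 5940+0+22·15·13=10230 → min 8658 | W₂..W₄: k=2: 0+2535+18·15·13=6045; k=3: 3510+0+18·13·13=6552 → min 6045.
Length 4: W₁..W₄: k=1: 0+6045+22·18·13=11193; k=2: 5940+2535+22·15·13=12765; k=3: 8658+0+22·13·13=12376 → min 11193.
Optimal order: (W₁(W₂(W₃W₄))) with cost 11193.

11193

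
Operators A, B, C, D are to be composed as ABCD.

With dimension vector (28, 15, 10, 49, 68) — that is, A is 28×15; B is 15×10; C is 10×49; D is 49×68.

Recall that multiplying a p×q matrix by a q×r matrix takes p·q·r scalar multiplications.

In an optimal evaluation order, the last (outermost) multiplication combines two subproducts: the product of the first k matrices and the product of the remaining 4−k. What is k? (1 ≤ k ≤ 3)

Adjacent pairs: AB = 28·15·10 = 4200; BC = 15·10·49 = 7350; CD = 10·49·68 = 33320.
Length 3: A..C: k=1: 0+7350+28·15·49=27930; k=2: 4200+0+28·10·49=17920 → min 17920 | B..D: k=2: 0+33320+15·10·68=43520; k=3: 7350+0+15·49·68=57330 → min 43520.
Top-level splits: k=1: (A..A)·(B..D) → 0+43520+28·15·68 = 72080; k=2: (A..B)·(C..D) → 4200+33320+28·10·68 = 56560; k=3: (A..C)·(D..D) → 17920+0+28·49·68 = 111216.
Best split is after B, i.e. k = 2.

2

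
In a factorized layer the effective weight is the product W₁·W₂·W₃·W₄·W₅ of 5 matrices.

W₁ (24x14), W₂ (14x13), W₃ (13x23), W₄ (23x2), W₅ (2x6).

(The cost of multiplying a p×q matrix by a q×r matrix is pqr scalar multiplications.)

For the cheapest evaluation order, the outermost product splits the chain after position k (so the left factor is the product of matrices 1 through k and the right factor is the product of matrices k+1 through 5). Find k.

Adjacent pairs: W₁W₂ = 24·14·13 = 4368; W₂W₃ = 14·13·23 = 4186; W₃W₄ = 13·23·2 = 598; W₄W₅ = 23·2·6 = 276.
Length 3: W₁..W₃: k=1: 0+4186+24·14·23=11914; k=2: 4368+0+24·13·23=11544 → min 11544 | W₂..W₄: k=2: 0+598+14·13·2=962; k=3: 4186+0+14·23·2=4830 → min 962 | W₃..W₅: k=3: 0+276+13·23·6=2070; k=4: 598+0+13·2·6=754 → min 754.
Length 4: W₁..W₄: k=1: 0+962+24·14·2=1634; k=2: 4368+598+24·13·2=5590; k=3: 11544+0+24·23·2=12648 → min 1634 | W₂..W₅: k=2: 0+754+14·13·6=1846; k=3: 4186+276+14·23·6=6394; k=4: 962+0+14·2·6=1130 → min 1130.
Top-level splits: k=1: (W₁..W₁)·(W₂..W₅) → 0+1130+24·14·6 = 3146; k=2: (W₁..W₂)·(W₃..W₅) → 4368+754+24·13·6 = 6994; k=3: (W₁..W₃)·(W₄..W₅) → 11544+276+24·23·6 = 15132; k=4: (W₁..W₄)·(W₅..W₅) → 1634+0+24·2·6 = 1922.
Best split is after W₄, i.e. k = 4.

4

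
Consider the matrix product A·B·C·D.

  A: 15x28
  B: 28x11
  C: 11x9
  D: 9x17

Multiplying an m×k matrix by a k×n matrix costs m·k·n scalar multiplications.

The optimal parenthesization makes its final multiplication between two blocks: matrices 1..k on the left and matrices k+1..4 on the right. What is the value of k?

3

Adjacent pairs: AB = 15·28·11 = 4620; BC = 28·11·9 = 2772; CD = 11·9·17 = 1683.
Length 3: A..C: k=1: 0+2772+15·28·9=6552; k=2: 4620+0+15·11·9=6105 → min 6105 | B..D: k=2: 0+1683+28·11·17=6919; k=3: 2772+0+28·9·17=7056 → min 6919.
Top-level splits: k=1: (A..A)·(B..D) → 0+6919+15·28·17 = 14059; k=2: (A..B)·(C..D) → 4620+1683+15·11·17 = 9108; k=3: (A..C)·(D..D) → 6105+0+15·9·17 = 8400.
Best split is after C, i.e. k = 3.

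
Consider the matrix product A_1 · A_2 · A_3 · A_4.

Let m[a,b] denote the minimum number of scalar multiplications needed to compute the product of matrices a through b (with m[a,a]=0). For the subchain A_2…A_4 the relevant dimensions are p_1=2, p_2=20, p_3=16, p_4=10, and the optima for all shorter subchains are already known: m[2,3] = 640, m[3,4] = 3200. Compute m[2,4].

m[2,4] = min over k∈[2,3] of m[2,k]+m[k+1,4]+p_{1}·p_k·p_{4}.
k=2: 0 + 3200 + 2·20·10 = 3600; k=3: 640 + 0 + 2·16·10 = 960.
Minimum: 960 at k=3.

960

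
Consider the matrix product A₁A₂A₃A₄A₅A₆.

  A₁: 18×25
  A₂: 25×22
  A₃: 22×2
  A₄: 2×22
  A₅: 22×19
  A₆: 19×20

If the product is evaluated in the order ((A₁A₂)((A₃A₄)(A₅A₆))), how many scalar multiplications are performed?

(A₁A₂): 18×25 by 25×22 → 18×22, cost 18·25·22 = 9900
(A₃A₄): 22×2 by 2×22 → 22×22, cost 22·2·22 = 968
(A₅A₆): 22×19 by 19×20 → 22×20, cost 22·19·20 = 8360
((A₃A₄)(A₅A₆)): 22×22 by 22×20 → 22×20, cost 22·22·20 = 9680; cumulative 19008
((A₁A₂)((A₃A₄)(A₅A₆))): 18×22 by 22×20 → 18×20, cost 18·22·20 = 7920; cumulative 36828
Total: 36828 scalar multiplications.

36828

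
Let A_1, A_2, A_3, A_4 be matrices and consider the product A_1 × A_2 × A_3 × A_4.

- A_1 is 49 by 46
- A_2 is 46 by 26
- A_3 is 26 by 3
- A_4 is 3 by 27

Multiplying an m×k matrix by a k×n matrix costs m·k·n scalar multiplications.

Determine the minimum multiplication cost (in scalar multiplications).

Adjacent pairs: A_1A_2 = 49·46·26 = 58604; A_2A_3 = 46·26·3 = 3588; A_3A_4 = 26·3·27 = 2106.
Length 3: A_1..A_3: k=1: 0+3588+49·46·3=10350; k=2: 58604+0+49·26·3=62426 → min 10350 | A_2..A_4: k=2: 0+2106+46·26·27=34398; k=3: 3588+0+46·3·27=7314 → min 7314.
Length 4: A_1..A_4: k=1: 0+7314+49·46·27=68172; k=2: 58604+2106+49·26·27=95108; k=3: 10350+0+49·3·27=14319 → min 14319.
Optimal order: ((A_1 × (A_2 × A_3)) × A_4) with cost 14319.

14319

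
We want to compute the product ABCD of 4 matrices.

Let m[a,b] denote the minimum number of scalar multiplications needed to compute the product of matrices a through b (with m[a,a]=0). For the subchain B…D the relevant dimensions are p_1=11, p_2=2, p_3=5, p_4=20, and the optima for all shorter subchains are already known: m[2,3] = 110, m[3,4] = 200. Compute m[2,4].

m[2,4] = min over k∈[2,3] of m[2,k]+m[k+1,4]+p_{1}·p_k·p_{4}.
k=2: 0 + 200 + 11·2·20 = 640; k=3: 110 + 0 + 11·5·20 = 1210.
Minimum: 640 at k=2.

640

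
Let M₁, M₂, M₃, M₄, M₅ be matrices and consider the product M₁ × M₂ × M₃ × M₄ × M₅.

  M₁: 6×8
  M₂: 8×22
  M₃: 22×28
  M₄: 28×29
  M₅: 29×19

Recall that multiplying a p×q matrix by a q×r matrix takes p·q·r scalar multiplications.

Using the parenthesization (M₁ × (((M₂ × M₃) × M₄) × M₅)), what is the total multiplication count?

(M₂ × M₃): 8×22 by 22×28 → 8×28, cost 8·22·28 = 4928
((M₂ × M₃) × M₄): 8×28 by 28×29 → 8×29, cost 8·28·29 = 6496; cumulative 11424
(((M₂ × M₃) × M₄) × M₅): 8×29 by 29×19 → 8×19, cost 8·29·19 = 4408; cumulative 15832
(M₁ × (((M₂ × M₃) × M₄) × M₅)): 6×8 by 8×19 → 6×19, cost 6·8·19 = 912; cumulative 16744
Total: 16744 scalar multiplications.

16744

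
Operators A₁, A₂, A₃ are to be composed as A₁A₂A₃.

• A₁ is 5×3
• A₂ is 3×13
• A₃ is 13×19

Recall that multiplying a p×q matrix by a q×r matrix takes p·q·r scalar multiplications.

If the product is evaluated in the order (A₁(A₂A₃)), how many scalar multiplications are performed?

(A₂A₃): 3×13 by 13×19 → 3×19, cost 3·13·19 = 741
(A₁(A₂A₃)): 5×3 by 3×19 → 5×19, cost 5·3·19 = 285; cumulative 1026
Total: 1026 scalar multiplications.

1026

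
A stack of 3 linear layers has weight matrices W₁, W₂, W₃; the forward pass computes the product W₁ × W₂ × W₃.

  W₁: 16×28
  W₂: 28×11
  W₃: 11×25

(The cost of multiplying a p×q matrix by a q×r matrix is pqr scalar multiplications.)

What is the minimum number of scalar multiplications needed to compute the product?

Order (W₁ × (W₂ × W₃)): (W₂ × W₃): 28×11 by 11×25 → 28×25, cost 28·11·25 = 7700; (W₁ × (W₂ × W₃)): 16×28 by 28×25 → 16×25, cost 16·28·25 = 11200; cumulative 18900. Total 18900.
Order ((W₁ × W₂) × W₃): (W₁ × W₂): 16×28 by 28×11 → 16×11, cost 16·28·11 = 4928; ((W₁ × W₂) × W₃): 16×11 by 11×25 → 16×25, cost 16·11·25 = 4400; cumulative 9328. Total 9328.
Minimum: 9328.

9328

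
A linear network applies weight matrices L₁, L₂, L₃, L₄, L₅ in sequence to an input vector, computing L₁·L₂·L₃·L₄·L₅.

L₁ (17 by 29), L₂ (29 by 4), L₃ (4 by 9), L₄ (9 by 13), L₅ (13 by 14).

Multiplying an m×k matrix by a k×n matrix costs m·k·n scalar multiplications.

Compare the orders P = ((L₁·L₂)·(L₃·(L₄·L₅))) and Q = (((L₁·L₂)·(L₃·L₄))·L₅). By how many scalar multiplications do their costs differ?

Order P = ((L₁·L₂)·(L₃·(L₄·L₅))): (L₁·L₂): 17×29 by 29×4 → 17×4, cost 17·29·4 = 1972; (L₄·L₅): 9×13 by 13×14 → 9×14, cost 9·13·14 = 1638; (L₃·(L₄·L₅)): 4×9 by 9×14 → 4×14, cost 4·9·14 = 504; cumulative 2142; ((L₁·L₂)·(L₃·(L₄·L₅))): 17×4 by 4×14 → 17×14, cost 17·4·14 = 952; cumulative 5066. Total 5066.
Order Q = (((L₁·L₂)·(L₃·L₄))·L₅): (L₁·L₂): 17×29 by 29×4 → 17×4, cost 17·29·4 = 1972; (L₃·L₄): 4×9 by 9×13 → 4×13, cost 4·9·13 = 468; ((L₁·L₂)·(L₃·L₄)): 17×4 by 4×13 → 17×13, cost 17·4·13 = 884; cumulative 3324; (((L₁·L₂)·(L₃·L₄))·L₅): 17×13 by 13×14 → 17×14, cost 17·13·14 = 3094; cumulative 6418. Total 6418.
Difference: |5066 − 6418| = 1352.

1352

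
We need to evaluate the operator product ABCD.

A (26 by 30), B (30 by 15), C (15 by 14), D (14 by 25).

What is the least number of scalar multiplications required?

26260

Adjacent pairs: AB = 26·30·15 = 11700; BC = 30·15·14 = 6300; CD = 15·14·25 = 5250.
Length 3: A..C: k=1: 0+6300+26·30·14=17220; k=2: 11700+0+26·15·14=17160 → min 17160 | B..D: k=2: 0+5250+30·15·25=16500; k=3: 6300+0+30·14·25=16800 → min 16500.
Length 4: A..D: k=1: 0+16500+26·30·25=36000; k=2: 11700+5250+26·15·25=26700; k=3: 17160+0+26·14·25=26260 → min 26260.
Optimal order: (((AB)C)D) with cost 26260.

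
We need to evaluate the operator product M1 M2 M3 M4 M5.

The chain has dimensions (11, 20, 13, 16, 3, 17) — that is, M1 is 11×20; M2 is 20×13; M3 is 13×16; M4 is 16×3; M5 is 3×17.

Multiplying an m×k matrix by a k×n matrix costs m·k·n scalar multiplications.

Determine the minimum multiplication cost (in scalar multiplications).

Adjacent pairs: M1M2 = 11·20·13 = 2860; M2M3 = 20·13·16 = 4160; M3M4 = 13·16·3 = 624; M4M5 = 16·3·17 = 816.
Length 3: M1..M3: k=1: 0+4160+11·20·16=7680; k=2: 2860+0+11·13·16=5148 → min 5148 | M2..M4: k=2: 0+624+20·13·3=1404; k=3: 4160+0+20·16·3=5120 → min 1404 | M3..M5: k=3: 0+816+13·16·17=4352; k=4: 624+0+13·3·17=1287 → min 1287.
Length 4: M1..M4: k=1: 0+1404+11·20·3=2064; k=2: 2860+624+11·13·3=3913; k=3: 5148+0+11·16·3=5676 → min 2064 | M2..M5: k=2: 0+1287+20·13·17=5707; k=3: 4160+816+20·16·17=10416; k=4: 1404+0+20·3·17=2424 → min 2424.
Length 5: M1..M5: k=1: 0+2424+11·20·17=6164; k=2: 2860+1287+11·13·17=6578; k=3: 5148+816+11·16·17=8956; k=4: 2064+0+11·3·17=2625 → min 2625.
Optimal order: ((M1 (M2 (M3 M4))) M5) with cost 2625.

2625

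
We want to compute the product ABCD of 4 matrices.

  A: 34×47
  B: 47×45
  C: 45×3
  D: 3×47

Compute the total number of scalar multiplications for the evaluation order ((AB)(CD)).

(AB): 34×47 by 47×45 → 34×45, cost 34·47·45 = 71910
(CD): 45×3 by 3×47 → 45×47, cost 45·3·47 = 6345
((AB)(CD)): 34×45 by 45×47 → 34×47, cost 34·45·47 = 71910; cumulative 150165
Total: 150165 scalar multiplications.

150165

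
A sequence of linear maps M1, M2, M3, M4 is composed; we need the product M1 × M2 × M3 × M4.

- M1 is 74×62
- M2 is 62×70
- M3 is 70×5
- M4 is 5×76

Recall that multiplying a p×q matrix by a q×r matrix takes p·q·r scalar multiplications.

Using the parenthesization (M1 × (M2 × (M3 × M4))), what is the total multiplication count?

705128

(M3 × M4): 70×5 by 5×76 → 70×76, cost 70·5·76 = 26600
(M2 × (M3 × M4)): 62×70 by 70×76 → 62×76, cost 62·70·76 = 329840; cumulative 356440
(M1 × (M2 × (M3 × M4))): 74×62 by 62×76 → 74×76, cost 74·62·76 = 348688; cumulative 705128
Total: 705128 scalar multiplications.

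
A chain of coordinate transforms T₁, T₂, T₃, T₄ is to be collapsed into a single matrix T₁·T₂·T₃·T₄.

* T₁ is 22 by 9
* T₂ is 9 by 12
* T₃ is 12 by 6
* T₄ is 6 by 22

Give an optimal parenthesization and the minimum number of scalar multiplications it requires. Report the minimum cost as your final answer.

Adjacent pairs: T₁T₂ = 22·9·12 = 2376; T₂T₃ = 9·12·6 = 648; T₃T₄ = 12·6·22 = 1584.
Length 3: T₁..T₃: k=1: 0+648+22·9·6=1836; k=2: 2376+0+22·12·6=3960 → min 1836 | T₂..T₄: k=2: 0+1584+9·12·22=3960; k=3: 648+0+9·6·22=1836 → min 1836.
Length 4: T₁..T₄: k=1: 0+1836+22·9·22=6192; k=2: 2376+1584+22·12·22=9768; k=3: 1836+0+22·6·22=4740 → min 4740.
Optimal parenthesization: ((T₁·(T₂·T₃))·T₄) with cost 4740.

4740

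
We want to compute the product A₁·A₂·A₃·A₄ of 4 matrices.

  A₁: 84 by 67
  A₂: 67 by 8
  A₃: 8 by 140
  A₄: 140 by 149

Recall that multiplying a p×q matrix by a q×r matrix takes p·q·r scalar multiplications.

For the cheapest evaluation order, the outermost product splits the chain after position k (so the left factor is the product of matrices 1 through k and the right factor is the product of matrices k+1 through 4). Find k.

2

Adjacent pairs: A₁A₂ = 84·67·8 = 45024; A₂A₃ = 67·8·140 = 75040; A₃A₄ = 8·140·149 = 166880.
Length 3: A₁..A₃: k=1: 0+75040+84·67·140=862960; k=2: 45024+0+84·8·140=139104 → min 139104 | A₂..A₄: k=2: 0+166880+67·8·149=246744; k=3: 75040+0+67·140·149=1472660 → min 246744.
Top-level splits: k=1: (A₁..A₁)·(A₂..A₄) → 0+246744+84·67·149 = 1085316; k=2: (A₁..A₂)·(A₃..A₄) → 45024+166880+84·8·149 = 312032; k=3: (A₁..A₃)·(A₄..A₄) → 139104+0+84·140·149 = 1891344.
Best split is after A₂, i.e. k = 2.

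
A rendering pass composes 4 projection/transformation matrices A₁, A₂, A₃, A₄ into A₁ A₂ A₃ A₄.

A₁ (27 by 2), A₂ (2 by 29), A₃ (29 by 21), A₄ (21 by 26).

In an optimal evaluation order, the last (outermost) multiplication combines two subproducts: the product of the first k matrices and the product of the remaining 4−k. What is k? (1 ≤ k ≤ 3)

Adjacent pairs: A₁A₂ = 27·2·29 = 1566; A₂A₃ = 2·29·21 = 1218; A₃A₄ = 29·21·26 = 15834.
Length 3: A₁..A₃: k=1: 0+1218+27·2·21=2352; k=2: 1566+0+27·29·21=18009 → min 2352 | A₂..A₄: k=2: 0+15834+2·29·26=17342; k=3: 1218+0+2·21·26=2310 → min 2310.
Top-level splits: k=1: (A₁..A₁)·(A₂..A₄) → 0+2310+27·2·26 = 3714; k=2: (A₁..A₂)·(A₃..A₄) → 1566+15834+27·29·26 = 37758; k=3: (A₁..A₃)·(A₄..A₄) → 2352+0+27·21·26 = 17094.
Best split is after A₁, i.e. k = 1.

1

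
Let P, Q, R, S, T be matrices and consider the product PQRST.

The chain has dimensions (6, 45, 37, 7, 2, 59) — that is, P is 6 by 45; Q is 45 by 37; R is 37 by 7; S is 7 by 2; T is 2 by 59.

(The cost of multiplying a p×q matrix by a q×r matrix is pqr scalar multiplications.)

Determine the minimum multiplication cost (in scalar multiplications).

Adjacent pairs: PQ = 6·45·37 = 9990; QR = 45·37·7 = 11655; RS = 37·7·2 = 518; ST = 7·2·59 = 826.
Length 3: P..R: k=1: 0+11655+6·45·7=13545; k=2: 9990+0+6·37·7=11544 → min 11544 | Q..S: k=2: 0+518+45·37·2=3848; k=3: 11655+0+45·7·2=12285 → min 3848 | R..T: k=3: 0+826+37·7·59=16107; k=4: 518+0+37·2·59=4884 → min 4884.
Length 4: P..S: k=1: 0+3848+6·45·2=4388; k=2: 9990+518+6·37·2=10952; k=3: 11544+0+6·7·2=11628 → min 4388 | Q..T: k=2: 0+4884+45·37·59=103119; k=3: 11655+826+45·7·59=31066; k=4: 3848+0+45·2·59=9158 → min 9158.
Length 5: P..T: k=1: 0+9158+6·45·59=25088; k=2: 9990+4884+6·37·59=27972; k=3: 11544+826+6·7·59=14848; k=4: 4388+0+6·2·59=5096 → min 5096.
Optimal order: ((P(Q(RS)))T) with cost 5096.

5096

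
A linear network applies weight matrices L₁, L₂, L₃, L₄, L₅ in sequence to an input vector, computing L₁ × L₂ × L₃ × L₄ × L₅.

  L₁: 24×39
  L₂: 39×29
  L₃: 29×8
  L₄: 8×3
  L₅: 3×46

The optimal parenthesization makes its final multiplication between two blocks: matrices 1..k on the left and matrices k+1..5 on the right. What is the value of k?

4

Adjacent pairs: L₁L₂ = 24·39·29 = 27144; L₂L₃ = 39·29·8 = 9048; L₃L₄ = 29·8·3 = 696; L₄L₅ = 8·3·46 = 1104.
Length 3: L₁..L₃: k=1: 0+9048+24·39·8=16536; k=2: 27144+0+24·29·8=32712 → min 16536 | L₂..L₄: k=2: 0+696+39·29·3=4089; k=3: 9048+0+39·8·3=9984 → min 4089 | L₃..L₅: k=3: 0+1104+29·8·46=11776; k=4: 696+0+29·3·46=4698 → min 4698.
Length 4: L₁..L₄: k=1: 0+4089+24·39·3=6897; k=2: 27144+696+24·29·3=29928; k=3: 16536+0+24·8·3=17112 → min 6897 | L₂..L₅: k=2: 0+4698+39·29·46=56724; k=3: 9048+1104+39·8·46=24504; k=4: 4089+0+39·3·46=9471 → min 9471.
Top-level splits: k=1: (L₁..L₁)·(L₂..L₅) → 0+9471+24·39·46 = 52527; k=2: (L₁..L₂)·(L₃..L₅) → 27144+4698+24·29·46 = 63858; k=3: (L₁..L₃)·(L₄..L₅) → 16536+1104+24·8·46 = 26472; k=4: (L₁..L₄)·(L₅..L₅) → 6897+0+24·3·46 = 10209.
Best split is after L₄, i.e. k = 4.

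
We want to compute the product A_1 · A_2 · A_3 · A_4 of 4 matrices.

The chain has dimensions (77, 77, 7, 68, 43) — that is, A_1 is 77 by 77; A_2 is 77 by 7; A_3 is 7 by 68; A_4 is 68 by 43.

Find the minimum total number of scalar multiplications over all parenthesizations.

85148

Adjacent pairs: A_1A_2 = 77·77·7 = 41503; A_2A_3 = 77·7·68 = 36652; A_3A_4 = 7·68·43 = 20468.
Length 3: A_1..A_3: k=1: 0+36652+77·77·68=439824; k=2: 41503+0+77·7·68=78155 → min 78155 | A_2..A_4: k=2: 0+20468+77·7·43=43645; k=3: 36652+0+77·68·43=261800 → min 43645.
Length 4: A_1..A_4: k=1: 0+43645+77·77·43=298592; k=2: 41503+20468+77·7·43=85148; k=3: 78155+0+77·68·43=303303 → min 85148.
Optimal order: ((A_1 · A_2) · (A_3 · A_4)) with cost 85148.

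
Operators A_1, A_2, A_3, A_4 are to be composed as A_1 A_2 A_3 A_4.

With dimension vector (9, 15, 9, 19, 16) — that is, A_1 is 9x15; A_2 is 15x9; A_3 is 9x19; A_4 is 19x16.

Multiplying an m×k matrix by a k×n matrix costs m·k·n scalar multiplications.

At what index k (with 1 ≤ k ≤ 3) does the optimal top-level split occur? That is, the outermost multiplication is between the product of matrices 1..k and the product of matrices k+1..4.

2

Adjacent pairs: A_1A_2 = 9·15·9 = 1215; A_2A_3 = 15·9·19 = 2565; A_3A_4 = 9·19·16 = 2736.
Length 3: A_1..A_3: k=1: 0+2565+9·15·19=5130; k=2: 1215+0+9·9·19=2754 → min 2754 | A_2..A_4: k=2: 0+2736+15·9·16=4896; k=3: 2565+0+15·19·16=7125 → min 4896.
Top-level splits: k=1: (A_1..A_1)·(A_2..A_4) → 0+4896+9·15·16 = 7056; k=2: (A_1..A_2)·(A_3..A_4) → 1215+2736+9·9·16 = 5247; k=3: (A_1..A_3)·(A_4..A_4) → 2754+0+9·19·16 = 5490.
Best split is after A_2, i.e. k = 2.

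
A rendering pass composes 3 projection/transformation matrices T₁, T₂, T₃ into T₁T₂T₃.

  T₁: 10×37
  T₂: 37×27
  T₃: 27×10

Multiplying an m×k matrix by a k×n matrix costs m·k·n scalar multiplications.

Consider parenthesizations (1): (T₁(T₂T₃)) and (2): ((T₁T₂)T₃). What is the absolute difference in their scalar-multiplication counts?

Order (1) = (T₁(T₂T₃)): (T₂T₃): 37×27 by 27×10 → 37×10, cost 37·27·10 = 9990; (T₁(T₂T₃)): 10×37 by 37×10 → 10×10, cost 10·37·10 = 3700; cumulative 13690. Total 13690.
Order (2) = ((T₁T₂)T₃): (T₁T₂): 10×37 by 37×27 → 10×27, cost 10·37·27 = 9990; ((T₁T₂)T₃): 10×27 by 27×10 → 10×10, cost 10·27·10 = 2700; cumulative 12690. Total 12690.
Difference: |13690 − 12690| = 1000.

1000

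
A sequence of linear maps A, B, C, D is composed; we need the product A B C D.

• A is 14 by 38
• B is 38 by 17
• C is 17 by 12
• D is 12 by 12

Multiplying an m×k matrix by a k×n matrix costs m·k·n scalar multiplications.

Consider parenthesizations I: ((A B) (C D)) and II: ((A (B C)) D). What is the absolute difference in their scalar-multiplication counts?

Order I = ((A B) (C D)): (A B): 14×38 by 38×17 → 14×17, cost 14·38·17 = 9044; (C D): 17×12 by 12×12 → 17×12, cost 17·12·12 = 2448; ((A B) (C D)): 14×17 by 17×12 → 14×12, cost 14·17·12 = 2856; cumulative 14348. Total 14348.
Order II = ((A (B C)) D): (B C): 38×17 by 17×12 → 38×12, cost 38·17·12 = 7752; (A (B C)): 14×38 by 38×12 → 14×12, cost 14·38·12 = 6384; cumulative 14136; ((A (B C)) D): 14×12 by 12×12 → 14×12, cost 14·12·12 = 2016; cumulative 16152. Total 16152.
Difference: |14348 − 16152| = 1804.

1804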